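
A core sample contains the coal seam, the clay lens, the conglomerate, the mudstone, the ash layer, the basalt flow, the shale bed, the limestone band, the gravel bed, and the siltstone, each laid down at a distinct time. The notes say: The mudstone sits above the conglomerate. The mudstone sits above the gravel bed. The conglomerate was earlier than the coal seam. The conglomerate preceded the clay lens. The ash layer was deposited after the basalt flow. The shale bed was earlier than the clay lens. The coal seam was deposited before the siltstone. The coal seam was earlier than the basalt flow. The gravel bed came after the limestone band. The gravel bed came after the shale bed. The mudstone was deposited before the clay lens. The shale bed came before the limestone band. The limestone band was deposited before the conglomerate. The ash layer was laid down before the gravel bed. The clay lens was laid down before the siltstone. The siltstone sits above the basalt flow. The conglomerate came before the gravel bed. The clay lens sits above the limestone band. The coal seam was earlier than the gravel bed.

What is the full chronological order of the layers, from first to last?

The constraints fix every adjacent pair, so only one ordering works:
the shale bed → the limestone band → the conglomerate → the coal seam → the basalt flow → the ash layer → the gravel bed → the mudstone → the clay lens → the siltstone.

the shale bed, the limestone band, the conglomerate, the coal seam, the basalt flow, the ash layer, the gravel bed, the mudstone, the clay lens, the siltstone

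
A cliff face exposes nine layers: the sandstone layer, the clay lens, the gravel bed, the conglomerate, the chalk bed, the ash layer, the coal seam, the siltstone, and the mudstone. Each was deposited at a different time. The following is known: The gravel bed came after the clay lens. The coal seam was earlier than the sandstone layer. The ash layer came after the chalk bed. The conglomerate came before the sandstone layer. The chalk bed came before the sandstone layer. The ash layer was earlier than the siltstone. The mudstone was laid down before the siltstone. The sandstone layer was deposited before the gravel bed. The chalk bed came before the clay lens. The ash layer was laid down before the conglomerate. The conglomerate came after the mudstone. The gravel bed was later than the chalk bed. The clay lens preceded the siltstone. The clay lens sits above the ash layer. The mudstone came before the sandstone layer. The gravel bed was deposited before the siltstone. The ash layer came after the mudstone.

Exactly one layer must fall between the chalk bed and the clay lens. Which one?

the ash layer

Tracing the constraints gives the chalk bed → the ash layer → the clay lens, so the ash layer sits after the chalk bed and before the clay lens.
No other layer is forced both after the chalk bed and before the clay lens.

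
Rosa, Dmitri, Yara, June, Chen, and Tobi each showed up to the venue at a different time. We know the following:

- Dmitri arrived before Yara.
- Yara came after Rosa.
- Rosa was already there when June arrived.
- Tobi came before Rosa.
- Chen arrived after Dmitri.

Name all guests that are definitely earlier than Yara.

Dmitri, Rosa, Tobi

Directly stated before Yara: Dmitri and Rosa.
Tobi reaches Yara via Tobi → Rosa → Yara.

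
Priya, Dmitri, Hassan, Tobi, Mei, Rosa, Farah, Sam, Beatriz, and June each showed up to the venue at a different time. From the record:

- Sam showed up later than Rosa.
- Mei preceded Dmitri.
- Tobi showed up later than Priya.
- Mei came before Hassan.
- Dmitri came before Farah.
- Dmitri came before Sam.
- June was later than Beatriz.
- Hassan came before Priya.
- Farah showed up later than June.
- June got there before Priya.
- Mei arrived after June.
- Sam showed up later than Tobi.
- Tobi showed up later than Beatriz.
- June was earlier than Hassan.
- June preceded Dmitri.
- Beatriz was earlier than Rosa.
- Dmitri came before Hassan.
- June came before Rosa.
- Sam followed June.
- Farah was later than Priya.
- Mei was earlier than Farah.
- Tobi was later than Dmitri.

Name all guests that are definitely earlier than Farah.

Directly stated before Farah: Dmitri, June, Mei, and Priya.
Beatriz reaches Farah via Beatriz → June → Farah.
Hassan reaches Farah via Hassan → Priya → Farah.
No chain forces Sam (or any of the others) ahead of Farah.

Beatriz, Dmitri, Hassan, June, Mei, Priya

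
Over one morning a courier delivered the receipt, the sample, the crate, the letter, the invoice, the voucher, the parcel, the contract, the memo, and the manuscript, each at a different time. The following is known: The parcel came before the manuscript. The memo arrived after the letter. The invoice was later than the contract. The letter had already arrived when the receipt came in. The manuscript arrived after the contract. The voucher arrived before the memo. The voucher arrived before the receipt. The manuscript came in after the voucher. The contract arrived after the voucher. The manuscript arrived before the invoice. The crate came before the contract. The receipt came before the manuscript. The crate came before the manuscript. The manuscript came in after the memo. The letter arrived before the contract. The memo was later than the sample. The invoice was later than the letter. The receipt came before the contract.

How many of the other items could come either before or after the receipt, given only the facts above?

Forced before the receipt: the letter and the voucher; forced after the receipt: the contract, the invoice, and the manuscript.
That leaves the crate, the memo, the parcel, and the sample with no forced order relative to the receipt — 4.

4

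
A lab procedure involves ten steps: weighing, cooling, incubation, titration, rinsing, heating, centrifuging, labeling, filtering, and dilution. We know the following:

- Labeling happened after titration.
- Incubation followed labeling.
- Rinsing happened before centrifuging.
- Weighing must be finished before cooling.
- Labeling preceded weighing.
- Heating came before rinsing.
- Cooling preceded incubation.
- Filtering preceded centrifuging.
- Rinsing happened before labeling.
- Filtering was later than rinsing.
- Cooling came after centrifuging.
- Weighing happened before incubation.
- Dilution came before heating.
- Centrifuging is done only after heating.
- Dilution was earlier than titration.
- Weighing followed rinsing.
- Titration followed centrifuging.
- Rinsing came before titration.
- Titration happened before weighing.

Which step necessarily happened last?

Every other step has a chain of constraints placing it before incubation, so incubation is last.

incubation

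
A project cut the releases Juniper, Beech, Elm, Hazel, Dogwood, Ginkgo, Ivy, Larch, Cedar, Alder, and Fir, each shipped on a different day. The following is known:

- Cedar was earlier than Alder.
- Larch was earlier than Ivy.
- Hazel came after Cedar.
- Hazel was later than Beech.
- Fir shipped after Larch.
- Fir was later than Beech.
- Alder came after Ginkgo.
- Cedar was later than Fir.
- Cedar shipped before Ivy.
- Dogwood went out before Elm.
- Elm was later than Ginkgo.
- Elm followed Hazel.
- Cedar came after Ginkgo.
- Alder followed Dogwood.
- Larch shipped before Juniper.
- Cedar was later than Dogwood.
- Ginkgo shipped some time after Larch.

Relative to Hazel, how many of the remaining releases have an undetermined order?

Forced before Hazel: Beech, Cedar, Dogwood, Fir, Ginkgo, and Larch; forced after Hazel: Elm.
That leaves Alder, Ivy, and Juniper with no forced order relative to Hazel — 3.

3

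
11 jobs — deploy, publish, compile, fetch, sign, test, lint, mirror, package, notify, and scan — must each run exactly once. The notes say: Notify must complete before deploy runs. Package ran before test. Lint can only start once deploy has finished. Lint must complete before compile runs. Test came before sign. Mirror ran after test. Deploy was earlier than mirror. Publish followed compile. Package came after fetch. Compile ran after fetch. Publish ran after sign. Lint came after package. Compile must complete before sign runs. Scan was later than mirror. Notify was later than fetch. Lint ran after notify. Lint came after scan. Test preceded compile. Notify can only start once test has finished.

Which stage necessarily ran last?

Every other stage has a chain of constraints placing it before publish, so publish is last.

publish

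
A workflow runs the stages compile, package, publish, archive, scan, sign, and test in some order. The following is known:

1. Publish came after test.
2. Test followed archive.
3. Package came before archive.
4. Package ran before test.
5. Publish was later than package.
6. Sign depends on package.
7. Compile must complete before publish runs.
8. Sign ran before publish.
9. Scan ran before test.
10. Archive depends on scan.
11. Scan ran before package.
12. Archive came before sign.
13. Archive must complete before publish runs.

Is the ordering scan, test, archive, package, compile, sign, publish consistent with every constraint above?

The constraints require package before archive, but in the proposed sequence archive appears ahead of package. That one violation is enough.

no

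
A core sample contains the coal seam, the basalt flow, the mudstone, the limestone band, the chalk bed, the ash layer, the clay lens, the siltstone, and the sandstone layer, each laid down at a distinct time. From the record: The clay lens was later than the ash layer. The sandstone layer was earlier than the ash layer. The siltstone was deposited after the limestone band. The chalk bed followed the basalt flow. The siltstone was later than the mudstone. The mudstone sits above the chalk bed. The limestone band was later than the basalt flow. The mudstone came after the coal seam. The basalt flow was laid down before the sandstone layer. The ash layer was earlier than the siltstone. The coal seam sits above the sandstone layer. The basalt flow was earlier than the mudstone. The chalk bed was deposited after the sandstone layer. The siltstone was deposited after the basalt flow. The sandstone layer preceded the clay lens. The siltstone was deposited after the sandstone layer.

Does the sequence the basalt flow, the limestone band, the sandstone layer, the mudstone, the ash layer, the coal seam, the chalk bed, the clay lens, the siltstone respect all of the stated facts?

The constraints require the chalk bed before the mudstone, but in the proposed sequence the mudstone appears ahead of the chalk bed. That one violation is enough.

no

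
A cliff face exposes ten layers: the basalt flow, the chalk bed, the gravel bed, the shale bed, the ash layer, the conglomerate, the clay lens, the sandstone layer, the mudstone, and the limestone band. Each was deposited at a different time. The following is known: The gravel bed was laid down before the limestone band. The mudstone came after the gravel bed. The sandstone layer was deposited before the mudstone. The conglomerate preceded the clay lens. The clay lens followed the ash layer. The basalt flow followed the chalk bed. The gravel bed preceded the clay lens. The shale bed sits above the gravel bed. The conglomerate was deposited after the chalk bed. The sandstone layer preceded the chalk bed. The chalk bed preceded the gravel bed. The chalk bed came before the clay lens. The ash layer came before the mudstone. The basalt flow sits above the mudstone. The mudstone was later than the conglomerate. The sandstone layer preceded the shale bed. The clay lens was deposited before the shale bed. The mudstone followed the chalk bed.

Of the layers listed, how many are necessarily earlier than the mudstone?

Directly stated before the mudstone: the ash layer, the chalk bed, the conglomerate, the gravel bed, and the sandstone layer.
That's the ash layer, the chalk bed, the conglomerate, the gravel bed, and the sandstone layer — 5 in all.

5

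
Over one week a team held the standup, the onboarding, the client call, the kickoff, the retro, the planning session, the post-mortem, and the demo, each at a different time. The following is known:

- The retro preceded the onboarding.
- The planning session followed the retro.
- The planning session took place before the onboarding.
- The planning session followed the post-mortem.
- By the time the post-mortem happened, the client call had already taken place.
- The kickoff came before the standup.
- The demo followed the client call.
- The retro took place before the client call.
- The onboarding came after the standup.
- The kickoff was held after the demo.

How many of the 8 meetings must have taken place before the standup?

4

Directly stated before the standup: the kickoff.
The client call reaches the standup via the client call → the demo → the kickoff → the standup.
The demo reaches the standup via the demo → the kickoff → the standup.
The retro reaches the standup via the retro → the client call → the demo → the kickoff → the standup.
That's the client call, the demo, the kickoff, and the retro — 4 in all.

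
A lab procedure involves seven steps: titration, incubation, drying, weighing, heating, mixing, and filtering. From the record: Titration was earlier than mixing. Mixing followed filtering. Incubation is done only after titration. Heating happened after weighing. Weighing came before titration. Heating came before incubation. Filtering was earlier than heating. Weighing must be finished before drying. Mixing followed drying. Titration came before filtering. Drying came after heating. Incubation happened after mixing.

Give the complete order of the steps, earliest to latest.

weighing, titration, filtering, heating, drying, mixing, incubation

The constraints fix every adjacent pair, so only one ordering works:
weighing → titration → filtering → heating → drying → mixing → incubation.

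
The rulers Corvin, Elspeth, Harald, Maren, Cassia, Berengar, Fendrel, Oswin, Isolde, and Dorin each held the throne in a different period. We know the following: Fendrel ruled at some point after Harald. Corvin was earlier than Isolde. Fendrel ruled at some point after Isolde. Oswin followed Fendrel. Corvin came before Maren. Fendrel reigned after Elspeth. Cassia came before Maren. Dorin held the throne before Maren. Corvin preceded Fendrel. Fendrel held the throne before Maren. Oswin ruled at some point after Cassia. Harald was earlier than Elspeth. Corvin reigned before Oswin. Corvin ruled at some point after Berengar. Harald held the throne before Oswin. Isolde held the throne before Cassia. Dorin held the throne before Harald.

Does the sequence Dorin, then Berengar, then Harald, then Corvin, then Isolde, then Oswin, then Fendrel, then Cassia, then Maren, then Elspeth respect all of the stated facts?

no

The constraints require Elspeth before Fendrel, but in the proposed sequence Fendrel appears ahead of Elspeth. That one violation is enough.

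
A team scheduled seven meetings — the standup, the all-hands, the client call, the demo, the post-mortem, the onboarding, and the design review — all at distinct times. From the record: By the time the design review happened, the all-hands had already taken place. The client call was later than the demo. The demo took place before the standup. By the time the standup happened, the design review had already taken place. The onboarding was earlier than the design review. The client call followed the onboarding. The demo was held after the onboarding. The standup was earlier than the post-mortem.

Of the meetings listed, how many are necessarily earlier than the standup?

Directly stated before the standup: the demo and the design review.
The all-hands reaches the standup via the all-hands → the design review → the standup.
The onboarding reaches the standup via the onboarding → the demo → the standup.
No chain forces the client call (or any of the others) ahead of the standup.
That's the all-hands, the demo, the design review, and the onboarding — 4 in all.

4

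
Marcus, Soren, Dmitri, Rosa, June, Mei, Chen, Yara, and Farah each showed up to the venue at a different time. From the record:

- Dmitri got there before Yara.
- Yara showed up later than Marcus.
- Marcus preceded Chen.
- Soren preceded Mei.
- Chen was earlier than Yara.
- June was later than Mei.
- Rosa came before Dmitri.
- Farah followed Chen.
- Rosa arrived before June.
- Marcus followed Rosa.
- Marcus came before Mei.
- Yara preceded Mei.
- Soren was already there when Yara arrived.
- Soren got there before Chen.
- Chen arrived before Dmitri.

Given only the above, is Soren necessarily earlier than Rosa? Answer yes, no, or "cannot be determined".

cannot be determined

No chain of stated constraints runs from Soren to Rosa, and none runs from Rosa to Soren either.
So the relative order of Soren and Rosa is not fixed by the given facts.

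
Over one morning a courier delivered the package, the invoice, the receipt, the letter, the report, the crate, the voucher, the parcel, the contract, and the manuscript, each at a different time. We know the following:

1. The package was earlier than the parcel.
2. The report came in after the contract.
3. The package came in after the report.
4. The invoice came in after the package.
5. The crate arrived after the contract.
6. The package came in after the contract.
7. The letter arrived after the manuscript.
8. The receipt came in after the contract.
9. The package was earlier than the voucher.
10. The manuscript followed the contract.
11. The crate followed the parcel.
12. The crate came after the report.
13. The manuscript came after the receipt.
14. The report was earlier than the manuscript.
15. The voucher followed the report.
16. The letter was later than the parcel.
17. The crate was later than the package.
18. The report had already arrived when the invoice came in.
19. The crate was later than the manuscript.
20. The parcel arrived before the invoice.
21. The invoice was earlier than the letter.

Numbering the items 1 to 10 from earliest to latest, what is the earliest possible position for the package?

3

The contract and the report must both come before the package — 2 forced predecessors.
Nothing else is forced ahead of the package, so its earliest slot is position 2 + 1 = 3.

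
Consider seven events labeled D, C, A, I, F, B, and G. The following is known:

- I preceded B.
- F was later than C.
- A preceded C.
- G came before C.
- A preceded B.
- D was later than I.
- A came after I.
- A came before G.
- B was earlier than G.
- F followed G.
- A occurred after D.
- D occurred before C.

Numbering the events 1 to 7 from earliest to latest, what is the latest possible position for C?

C must come before F — 1 event forced after it.
Everything else can be placed before C in some valid order, so C can sit as late as position 7 − 1 = 6.

6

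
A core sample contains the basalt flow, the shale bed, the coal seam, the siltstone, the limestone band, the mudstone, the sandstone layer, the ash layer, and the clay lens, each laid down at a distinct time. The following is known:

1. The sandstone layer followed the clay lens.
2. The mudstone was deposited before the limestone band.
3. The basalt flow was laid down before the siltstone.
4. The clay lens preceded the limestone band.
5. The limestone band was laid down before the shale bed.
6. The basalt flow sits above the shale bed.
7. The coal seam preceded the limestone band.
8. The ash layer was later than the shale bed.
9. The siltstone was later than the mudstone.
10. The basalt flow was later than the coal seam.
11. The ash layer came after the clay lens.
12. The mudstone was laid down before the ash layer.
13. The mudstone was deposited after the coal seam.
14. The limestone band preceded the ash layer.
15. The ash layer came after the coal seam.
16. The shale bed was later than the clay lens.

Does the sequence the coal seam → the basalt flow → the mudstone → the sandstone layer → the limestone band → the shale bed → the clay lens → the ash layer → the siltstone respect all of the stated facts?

no

The constraints require the clay lens before the sandstone layer, but in the proposed sequence the sandstone layer appears ahead of the clay lens. That one violation is enough.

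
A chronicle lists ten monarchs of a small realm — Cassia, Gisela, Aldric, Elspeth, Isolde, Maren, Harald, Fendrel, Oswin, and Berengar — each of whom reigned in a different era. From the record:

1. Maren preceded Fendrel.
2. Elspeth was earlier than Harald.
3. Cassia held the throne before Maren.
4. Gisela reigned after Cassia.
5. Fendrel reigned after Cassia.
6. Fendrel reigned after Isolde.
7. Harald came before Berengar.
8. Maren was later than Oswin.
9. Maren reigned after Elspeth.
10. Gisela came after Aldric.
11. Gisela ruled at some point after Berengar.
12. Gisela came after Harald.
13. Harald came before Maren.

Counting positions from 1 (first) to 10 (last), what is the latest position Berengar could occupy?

9

Berengar must come before Gisela — 1 ruler forced after them.
Everything else can be placed before Berengar in some valid order, so Berengar can sit as late as position 10 − 1 = 9.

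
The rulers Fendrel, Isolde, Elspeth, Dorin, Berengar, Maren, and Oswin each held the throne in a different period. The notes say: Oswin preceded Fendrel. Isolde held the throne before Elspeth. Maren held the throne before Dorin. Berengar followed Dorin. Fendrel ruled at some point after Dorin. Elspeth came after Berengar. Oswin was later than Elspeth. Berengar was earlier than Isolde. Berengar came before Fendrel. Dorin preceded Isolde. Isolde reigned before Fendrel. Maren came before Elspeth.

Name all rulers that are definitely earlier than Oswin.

Directly stated before Oswin: Elspeth.
Berengar reaches Oswin via Berengar → Elspeth → Oswin.
Dorin reaches Oswin via Dorin → Berengar → Elspeth → Oswin.
Isolde reaches Oswin via Isolde → Elspeth → Oswin.
Likewise Maren reaches Oswin by chaining the stated constraints.
No chain forces Fendrel ahead of Oswin.

Berengar, Dorin, Elspeth, Isolde, Maren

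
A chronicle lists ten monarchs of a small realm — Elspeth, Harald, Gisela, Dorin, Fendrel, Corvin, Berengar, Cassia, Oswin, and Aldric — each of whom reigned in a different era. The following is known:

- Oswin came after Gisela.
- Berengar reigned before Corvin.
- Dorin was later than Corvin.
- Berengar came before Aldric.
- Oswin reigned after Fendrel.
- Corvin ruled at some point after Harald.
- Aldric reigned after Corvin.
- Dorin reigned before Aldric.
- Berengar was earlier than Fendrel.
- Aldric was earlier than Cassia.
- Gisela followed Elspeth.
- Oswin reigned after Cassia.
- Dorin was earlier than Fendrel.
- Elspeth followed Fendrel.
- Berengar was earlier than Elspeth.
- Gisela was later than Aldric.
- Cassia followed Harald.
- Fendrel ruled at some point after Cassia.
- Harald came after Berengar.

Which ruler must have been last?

Oswin

Every other ruler has a chain of constraints placing them before Oswin, so Oswin is last.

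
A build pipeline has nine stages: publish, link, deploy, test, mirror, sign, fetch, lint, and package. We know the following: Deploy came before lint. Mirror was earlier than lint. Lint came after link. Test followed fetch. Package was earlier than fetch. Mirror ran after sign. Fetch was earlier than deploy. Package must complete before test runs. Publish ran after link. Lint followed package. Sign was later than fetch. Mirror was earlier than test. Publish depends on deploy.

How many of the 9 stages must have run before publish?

4

Directly stated before publish: deploy and link.
Fetch reaches publish via fetch → deploy → publish.
Package reaches publish via package → fetch → deploy → publish.
That's deploy, fetch, link, and package — 4 in all.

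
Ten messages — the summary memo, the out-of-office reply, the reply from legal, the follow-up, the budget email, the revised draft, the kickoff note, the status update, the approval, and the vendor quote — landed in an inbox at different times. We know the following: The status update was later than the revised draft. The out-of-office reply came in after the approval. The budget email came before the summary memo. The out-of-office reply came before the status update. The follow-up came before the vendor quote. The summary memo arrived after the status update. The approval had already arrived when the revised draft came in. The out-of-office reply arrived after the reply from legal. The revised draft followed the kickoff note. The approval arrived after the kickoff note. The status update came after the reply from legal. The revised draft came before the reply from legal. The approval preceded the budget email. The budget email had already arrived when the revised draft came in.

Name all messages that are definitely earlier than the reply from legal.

Directly stated before the reply from legal: the revised draft.
The approval reaches the reply from legal via the approval → the revised draft → the reply from legal.
The budget email reaches the reply from legal via the budget email → the revised draft → the reply from legal.
The kickoff note reaches the reply from legal via the kickoff note → the revised draft → the reply from legal.

the approval, the budget email, the kickoff note, the revised draft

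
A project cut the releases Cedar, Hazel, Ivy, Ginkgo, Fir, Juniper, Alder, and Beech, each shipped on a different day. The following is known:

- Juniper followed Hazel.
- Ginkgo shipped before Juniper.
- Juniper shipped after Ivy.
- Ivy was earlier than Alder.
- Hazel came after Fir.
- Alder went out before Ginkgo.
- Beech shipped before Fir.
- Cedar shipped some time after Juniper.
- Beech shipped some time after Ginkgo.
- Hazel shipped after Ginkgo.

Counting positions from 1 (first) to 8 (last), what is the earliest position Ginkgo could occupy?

Alder and Ivy must both come before Ginkgo — 2 forced predecessors.
Nothing else is forced ahead of Ginkgo, so its earliest slot is position 2 + 1 = 3.

3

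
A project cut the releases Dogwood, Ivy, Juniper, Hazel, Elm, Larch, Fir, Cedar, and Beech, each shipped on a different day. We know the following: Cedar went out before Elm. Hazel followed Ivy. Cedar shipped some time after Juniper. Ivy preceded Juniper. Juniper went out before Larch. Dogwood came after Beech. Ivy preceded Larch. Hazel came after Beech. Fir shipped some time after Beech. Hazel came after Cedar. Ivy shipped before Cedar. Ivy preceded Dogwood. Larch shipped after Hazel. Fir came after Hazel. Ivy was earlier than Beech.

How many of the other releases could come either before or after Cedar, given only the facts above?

Forced before Cedar: Ivy and Juniper; forced after Cedar: Elm, Fir, Hazel, and Larch.
That leaves Beech and Dogwood with no forced order relative to Cedar — 2.

2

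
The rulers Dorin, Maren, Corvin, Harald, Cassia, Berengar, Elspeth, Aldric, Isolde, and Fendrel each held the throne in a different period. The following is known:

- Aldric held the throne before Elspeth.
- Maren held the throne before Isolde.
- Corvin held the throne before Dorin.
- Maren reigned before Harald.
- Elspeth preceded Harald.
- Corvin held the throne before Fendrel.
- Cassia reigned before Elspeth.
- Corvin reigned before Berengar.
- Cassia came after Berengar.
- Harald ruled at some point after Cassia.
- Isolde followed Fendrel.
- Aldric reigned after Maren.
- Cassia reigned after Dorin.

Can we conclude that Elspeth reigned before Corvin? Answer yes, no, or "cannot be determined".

no

Tracing the constraints gives Corvin → Dorin → Cassia → Elspeth, so Corvin must come before Elspeth.
That means Elspeth cannot be before Corvin.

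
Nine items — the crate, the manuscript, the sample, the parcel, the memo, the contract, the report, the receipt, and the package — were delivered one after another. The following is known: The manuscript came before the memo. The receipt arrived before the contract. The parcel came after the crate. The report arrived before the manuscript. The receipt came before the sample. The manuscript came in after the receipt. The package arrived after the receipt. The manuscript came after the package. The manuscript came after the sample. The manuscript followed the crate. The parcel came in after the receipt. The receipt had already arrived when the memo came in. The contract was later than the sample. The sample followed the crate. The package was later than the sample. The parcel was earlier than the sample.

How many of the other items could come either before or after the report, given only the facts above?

6

Forced after the report: the manuscript and the memo.
That leaves the contract, the crate, the package, the parcel, the receipt, and the sample with no forced order relative to the report — 6.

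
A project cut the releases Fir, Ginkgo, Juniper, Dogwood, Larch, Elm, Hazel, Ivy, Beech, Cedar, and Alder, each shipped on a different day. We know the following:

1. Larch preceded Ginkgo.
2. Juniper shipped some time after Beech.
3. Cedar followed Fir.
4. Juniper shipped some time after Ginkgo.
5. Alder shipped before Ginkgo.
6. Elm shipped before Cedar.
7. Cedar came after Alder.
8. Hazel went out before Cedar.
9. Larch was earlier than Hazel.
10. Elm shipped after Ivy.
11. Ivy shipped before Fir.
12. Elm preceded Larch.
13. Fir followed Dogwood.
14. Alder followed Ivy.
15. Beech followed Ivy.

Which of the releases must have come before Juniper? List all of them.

Alder, Beech, Elm, Ginkgo, Ivy, Larch

Directly stated before Juniper: Beech and Ginkgo.
Alder reaches Juniper via Alder → Ginkgo → Juniper.
Elm reaches Juniper via Elm → Larch → Ginkgo → Juniper.
Ivy reaches Juniper via Ivy → Beech → Juniper.
Likewise Larch reaches Juniper by chaining the stated constraints.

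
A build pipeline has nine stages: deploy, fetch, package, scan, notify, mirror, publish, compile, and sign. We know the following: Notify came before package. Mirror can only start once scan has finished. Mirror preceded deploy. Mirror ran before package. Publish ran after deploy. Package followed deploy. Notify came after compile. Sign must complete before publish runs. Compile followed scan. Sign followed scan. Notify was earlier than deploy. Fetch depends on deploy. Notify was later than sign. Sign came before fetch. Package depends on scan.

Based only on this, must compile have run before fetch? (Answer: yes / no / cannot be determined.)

yes

Chain the constraints: compile → notify → deploy → fetch. Each link is directly stated, so compile comes before fetch.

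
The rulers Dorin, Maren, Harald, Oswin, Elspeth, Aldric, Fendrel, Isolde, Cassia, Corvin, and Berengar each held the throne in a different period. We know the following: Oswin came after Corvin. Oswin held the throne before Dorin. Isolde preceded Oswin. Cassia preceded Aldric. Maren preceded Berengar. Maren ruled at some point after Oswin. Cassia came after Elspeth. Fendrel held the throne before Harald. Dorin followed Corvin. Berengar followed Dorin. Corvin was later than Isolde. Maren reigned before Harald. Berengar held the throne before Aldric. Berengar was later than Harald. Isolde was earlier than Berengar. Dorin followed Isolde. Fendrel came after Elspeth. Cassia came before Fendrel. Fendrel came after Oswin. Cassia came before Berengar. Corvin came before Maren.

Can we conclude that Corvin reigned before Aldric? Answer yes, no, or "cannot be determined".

yes

Chain the constraints: Corvin → Dorin → Berengar → Aldric. Each link is directly stated, so Corvin comes before Aldric.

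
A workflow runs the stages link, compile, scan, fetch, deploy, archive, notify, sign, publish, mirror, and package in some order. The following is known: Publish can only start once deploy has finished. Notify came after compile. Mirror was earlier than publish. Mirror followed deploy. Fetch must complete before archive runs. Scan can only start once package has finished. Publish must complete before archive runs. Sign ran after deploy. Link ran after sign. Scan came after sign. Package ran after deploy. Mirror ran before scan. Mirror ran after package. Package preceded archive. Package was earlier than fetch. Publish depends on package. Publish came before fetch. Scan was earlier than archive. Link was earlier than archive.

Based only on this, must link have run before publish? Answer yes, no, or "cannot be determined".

No chain of stated constraints runs from link to publish, and none runs from publish to link either.
So the relative order of link and publish is not fixed by the given facts.

cannot be determined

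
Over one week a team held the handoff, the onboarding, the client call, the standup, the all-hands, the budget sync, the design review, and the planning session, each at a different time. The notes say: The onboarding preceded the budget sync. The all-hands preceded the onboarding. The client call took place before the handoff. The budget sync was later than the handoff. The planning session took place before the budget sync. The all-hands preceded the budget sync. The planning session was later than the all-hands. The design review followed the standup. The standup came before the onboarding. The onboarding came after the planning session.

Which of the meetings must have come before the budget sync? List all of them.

the all-hands, the client call, the handoff, the onboarding, the planning session, the standup

Directly stated before the budget sync: the all-hands, the handoff, the onboarding, and the planning session.
The client call reaches the budget sync via the client call → the handoff → the budget sync.
The standup reaches the budget sync via the standup → the onboarding → the budget sync.
No chain forces the design review ahead of the budget sync.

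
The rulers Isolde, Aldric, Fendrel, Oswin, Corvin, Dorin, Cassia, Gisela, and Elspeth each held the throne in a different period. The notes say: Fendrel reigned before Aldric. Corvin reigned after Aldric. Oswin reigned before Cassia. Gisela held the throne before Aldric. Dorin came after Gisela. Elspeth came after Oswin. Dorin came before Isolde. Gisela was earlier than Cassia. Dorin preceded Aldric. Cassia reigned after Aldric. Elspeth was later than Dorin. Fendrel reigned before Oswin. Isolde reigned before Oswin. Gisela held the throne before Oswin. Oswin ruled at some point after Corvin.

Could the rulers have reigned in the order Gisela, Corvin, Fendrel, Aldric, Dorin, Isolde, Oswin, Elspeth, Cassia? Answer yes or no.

no

The constraints require Aldric before Corvin, but in the proposed sequence Corvin appears ahead of Aldric. That one violation is enough.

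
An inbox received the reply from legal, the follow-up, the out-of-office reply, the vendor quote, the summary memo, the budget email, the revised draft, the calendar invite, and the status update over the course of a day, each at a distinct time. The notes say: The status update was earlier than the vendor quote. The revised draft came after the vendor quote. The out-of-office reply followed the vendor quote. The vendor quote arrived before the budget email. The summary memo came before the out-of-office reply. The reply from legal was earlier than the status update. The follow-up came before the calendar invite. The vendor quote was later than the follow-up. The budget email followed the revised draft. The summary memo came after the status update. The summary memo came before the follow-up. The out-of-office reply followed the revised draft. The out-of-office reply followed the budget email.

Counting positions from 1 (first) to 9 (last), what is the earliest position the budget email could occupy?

7

The follow-up, the reply from legal, the revised draft, the status update, the summary memo, and the vendor quote must all come before the budget email — 6 forced predecessors.
Nothing else is forced ahead of the budget email, so its earliest slot is position 6 + 1 = 7.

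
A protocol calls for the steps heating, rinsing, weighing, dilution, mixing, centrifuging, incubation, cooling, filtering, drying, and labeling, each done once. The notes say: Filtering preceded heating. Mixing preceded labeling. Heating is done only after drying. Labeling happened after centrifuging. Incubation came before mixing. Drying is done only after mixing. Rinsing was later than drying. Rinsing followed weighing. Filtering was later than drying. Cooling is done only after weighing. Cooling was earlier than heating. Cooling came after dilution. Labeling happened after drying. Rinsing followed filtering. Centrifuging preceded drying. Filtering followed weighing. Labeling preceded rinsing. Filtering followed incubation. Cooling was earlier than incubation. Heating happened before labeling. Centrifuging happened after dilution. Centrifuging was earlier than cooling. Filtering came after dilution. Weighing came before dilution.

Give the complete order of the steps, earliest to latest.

The constraints fix every adjacent pair, so only one ordering works:
weighing → dilution → centrifuging → cooling → incubation → mixing → drying → filtering → heating → labeling → rinsing.

weighing, dilution, centrifuging, cooling, incubation, mixing, drying, filtering, heating, labeling, rinsing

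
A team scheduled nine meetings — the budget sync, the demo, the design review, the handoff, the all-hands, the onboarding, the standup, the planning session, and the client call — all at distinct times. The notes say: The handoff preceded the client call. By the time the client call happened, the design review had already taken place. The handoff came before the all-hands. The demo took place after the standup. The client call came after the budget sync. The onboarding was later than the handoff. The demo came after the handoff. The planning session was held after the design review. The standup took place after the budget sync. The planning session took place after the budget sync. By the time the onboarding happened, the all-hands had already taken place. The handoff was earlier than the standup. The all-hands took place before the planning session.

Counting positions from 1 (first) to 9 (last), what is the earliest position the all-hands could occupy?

2

The handoff must come before the all-hands — 1 forced predecessor.
Nothing else is forced ahead of the all-hands, so its earliest slot is position 1 + 1 = 2.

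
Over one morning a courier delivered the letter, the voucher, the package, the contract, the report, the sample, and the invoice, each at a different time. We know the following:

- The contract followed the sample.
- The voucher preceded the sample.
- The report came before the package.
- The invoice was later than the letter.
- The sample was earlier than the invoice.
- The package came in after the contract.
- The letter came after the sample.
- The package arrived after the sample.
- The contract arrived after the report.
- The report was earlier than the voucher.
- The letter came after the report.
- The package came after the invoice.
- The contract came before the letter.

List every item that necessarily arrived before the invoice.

Directly stated before the invoice: the letter and the sample.
The contract reaches the invoice via the contract → the letter → the invoice.
The report reaches the invoice via the report → the letter → the invoice.
The voucher reaches the invoice via the voucher → the sample → the invoice.
No chain forces the package ahead of the invoice.

the contract, the letter, the report, the sample, the voucher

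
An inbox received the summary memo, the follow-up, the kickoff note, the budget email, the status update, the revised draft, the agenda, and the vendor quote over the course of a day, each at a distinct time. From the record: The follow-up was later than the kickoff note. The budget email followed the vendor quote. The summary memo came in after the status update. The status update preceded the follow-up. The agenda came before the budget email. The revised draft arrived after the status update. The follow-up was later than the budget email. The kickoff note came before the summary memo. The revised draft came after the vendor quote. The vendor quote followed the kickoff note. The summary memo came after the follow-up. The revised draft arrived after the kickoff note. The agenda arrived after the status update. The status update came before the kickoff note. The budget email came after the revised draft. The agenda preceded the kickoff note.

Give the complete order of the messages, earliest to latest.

the status update, the agenda, the kickoff note, the vendor quote, the revised draft, the budget email, the follow-up, the summary memo

The constraints fix every adjacent pair, so only one ordering works:
the status update → the agenda → the kickoff note → the vendor quote → the revised draft → the budget email → the follow-up → the summary memo.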